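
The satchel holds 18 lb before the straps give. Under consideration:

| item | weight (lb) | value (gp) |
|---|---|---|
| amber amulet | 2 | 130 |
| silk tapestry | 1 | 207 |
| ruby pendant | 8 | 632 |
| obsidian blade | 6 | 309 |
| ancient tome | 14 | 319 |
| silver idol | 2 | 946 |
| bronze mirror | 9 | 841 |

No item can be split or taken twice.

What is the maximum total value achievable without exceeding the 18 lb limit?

2303

Density check — silver idol 473.00, silk tapestry 207.00, bronze mirror 93.44 are the best per lb.
The ratio heuristic lands on amber amulet + silk tapestry + silver idol + bronze mirror (2124) but leaves 4 lb idle.
The 2 lb tied up in amber amulet is better spent on obsidian blade — total rises to 2303 (18 lb).
No other feasible combination exceeds 2303.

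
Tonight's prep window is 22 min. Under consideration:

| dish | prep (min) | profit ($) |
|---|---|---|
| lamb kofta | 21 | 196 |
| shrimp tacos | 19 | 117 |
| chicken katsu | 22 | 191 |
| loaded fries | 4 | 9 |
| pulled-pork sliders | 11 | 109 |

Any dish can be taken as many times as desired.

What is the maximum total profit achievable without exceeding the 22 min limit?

The ratio ordering already packs tightly: 2×pulled-pork sliders, 22 min, 218.

218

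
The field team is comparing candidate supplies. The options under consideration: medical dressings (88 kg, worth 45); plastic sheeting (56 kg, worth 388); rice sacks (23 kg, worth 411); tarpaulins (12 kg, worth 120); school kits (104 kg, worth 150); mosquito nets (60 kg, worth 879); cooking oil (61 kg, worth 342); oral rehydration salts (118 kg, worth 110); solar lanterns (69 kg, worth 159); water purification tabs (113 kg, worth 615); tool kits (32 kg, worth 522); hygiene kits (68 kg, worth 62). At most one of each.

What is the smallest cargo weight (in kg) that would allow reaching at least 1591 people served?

Need the lightest bundle worth ≥ 1591.
rice sacks + mosquito nets + tool kits reaches 1812 using 115 kg.
Below 115 kg the best achievable stays under 1591.

115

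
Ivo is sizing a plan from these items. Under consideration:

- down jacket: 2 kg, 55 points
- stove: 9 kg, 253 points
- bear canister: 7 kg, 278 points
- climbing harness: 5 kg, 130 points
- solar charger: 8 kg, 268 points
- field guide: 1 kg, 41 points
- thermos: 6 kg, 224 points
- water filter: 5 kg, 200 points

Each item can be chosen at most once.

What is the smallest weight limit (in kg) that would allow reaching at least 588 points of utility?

16

Look for the lowest-weight combination reaching 588.
down jacket + bear canister + field guide + thermos reaches 598 using 16 kg.
Below 16 kg the best achievable stays under 588.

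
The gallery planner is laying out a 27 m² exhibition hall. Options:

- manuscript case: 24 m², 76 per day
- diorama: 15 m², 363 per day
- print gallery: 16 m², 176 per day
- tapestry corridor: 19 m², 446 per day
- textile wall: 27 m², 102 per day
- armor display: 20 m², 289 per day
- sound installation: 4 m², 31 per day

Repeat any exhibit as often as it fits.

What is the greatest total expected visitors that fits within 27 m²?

508

Density check — diorama 24.20, tapestry corridor 23.47, armor display 14.45, print gallery 11.00 are the best per m².
A density-first pass picks diorama + 3×sound installation — 456 at 27 m².
Dropping diorama and sound installation frees 19 m²; slotting in tapestry corridor (19 m²) lifts the total to 508 at 27 m².
Nothing else within 27 m² beats 508.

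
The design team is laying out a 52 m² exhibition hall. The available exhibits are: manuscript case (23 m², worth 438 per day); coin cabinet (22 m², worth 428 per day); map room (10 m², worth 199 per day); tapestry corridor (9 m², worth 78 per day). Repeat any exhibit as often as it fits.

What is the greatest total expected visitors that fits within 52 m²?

1025

Density check — map room 19.90, coin cabinet 19.45, manuscript case 19.04, tapestry corridor 8.67 are the best per m².
The ratio heuristic lands on 5×map room (995) but leaves 2 m² idle.
The 20 m² tied up in 2×map room is better spent on coin cabinet — total rises to 1025 (52 m²).
Every other selection either busts 52 m² or fails to beat 1025.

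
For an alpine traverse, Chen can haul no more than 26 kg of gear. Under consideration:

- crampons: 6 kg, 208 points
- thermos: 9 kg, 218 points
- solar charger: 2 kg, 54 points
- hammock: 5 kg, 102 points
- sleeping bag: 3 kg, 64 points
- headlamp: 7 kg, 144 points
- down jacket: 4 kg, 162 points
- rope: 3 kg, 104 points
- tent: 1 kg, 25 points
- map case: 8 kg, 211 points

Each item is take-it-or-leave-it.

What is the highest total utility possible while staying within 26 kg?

803

Taking the top-ratio items first gives crampons + solar charger + down jacket + rope + tent + map case for 764 (24 kg).
The 1 kg tied up in tent is better spent on sleeping bag — total rises to 803 (26 kg).
The closest alternative, crampons + hammock + down jacket + rope + map case, reaches only 787.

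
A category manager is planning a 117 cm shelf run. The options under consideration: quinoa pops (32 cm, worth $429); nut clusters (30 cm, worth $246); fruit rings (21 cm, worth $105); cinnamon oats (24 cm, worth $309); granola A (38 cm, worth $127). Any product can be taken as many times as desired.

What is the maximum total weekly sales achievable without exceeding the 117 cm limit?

1476

Ranking by ratio (weekly sales/cm): quinoa pops 13.41, cinnamon oats 12.88, nut clusters 8.20.
Greedy by ratio would take 3×quinoa pops + fruit rings: 117 cm used, total 1392.
The 53 cm tied up in quinoa pops and fruit rings is better spent on 2×cinnamon oats — total rises to 1476 (112 cm).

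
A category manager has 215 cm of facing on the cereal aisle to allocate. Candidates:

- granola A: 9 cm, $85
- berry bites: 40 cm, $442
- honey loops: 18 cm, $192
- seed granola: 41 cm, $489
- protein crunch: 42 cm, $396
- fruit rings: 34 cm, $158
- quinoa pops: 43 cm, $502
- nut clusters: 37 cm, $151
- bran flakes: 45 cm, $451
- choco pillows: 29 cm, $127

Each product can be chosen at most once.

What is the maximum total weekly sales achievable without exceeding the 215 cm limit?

2280

The ratio heuristic lands on granola A + berry bites + honey loops + seed granola + quinoa pops + bran flakes (2161) but leaves 19 cm idle.
Dropping granola A and honey loops frees 27 cm; slotting in protein crunch (42 cm) lifts the total to 2280 at 211 cm.
The closest alternative, granola A + berry bites + honey loops + seed granola + quinoa pops + bran flakes, reaches only 2161.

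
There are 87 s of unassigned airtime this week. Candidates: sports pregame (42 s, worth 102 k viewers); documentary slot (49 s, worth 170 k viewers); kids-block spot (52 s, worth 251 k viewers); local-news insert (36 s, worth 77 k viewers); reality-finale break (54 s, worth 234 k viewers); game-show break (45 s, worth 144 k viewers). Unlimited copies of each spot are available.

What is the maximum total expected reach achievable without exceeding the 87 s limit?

251

Kids-block spot uses 52 of the 87 s and totals 251.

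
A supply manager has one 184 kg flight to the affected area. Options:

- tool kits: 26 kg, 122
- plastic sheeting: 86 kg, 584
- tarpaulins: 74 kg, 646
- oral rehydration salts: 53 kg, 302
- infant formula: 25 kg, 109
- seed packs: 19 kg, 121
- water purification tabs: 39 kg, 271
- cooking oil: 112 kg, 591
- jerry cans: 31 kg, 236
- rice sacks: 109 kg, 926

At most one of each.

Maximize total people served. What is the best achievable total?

1572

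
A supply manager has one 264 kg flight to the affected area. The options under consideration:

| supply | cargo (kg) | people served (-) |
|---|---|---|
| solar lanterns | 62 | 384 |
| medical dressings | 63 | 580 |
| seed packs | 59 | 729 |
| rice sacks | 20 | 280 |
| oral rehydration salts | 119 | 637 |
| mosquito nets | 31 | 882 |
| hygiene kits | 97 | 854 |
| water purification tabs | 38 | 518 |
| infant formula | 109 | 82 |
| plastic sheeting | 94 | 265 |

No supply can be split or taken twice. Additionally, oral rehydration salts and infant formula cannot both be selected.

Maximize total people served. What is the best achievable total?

3263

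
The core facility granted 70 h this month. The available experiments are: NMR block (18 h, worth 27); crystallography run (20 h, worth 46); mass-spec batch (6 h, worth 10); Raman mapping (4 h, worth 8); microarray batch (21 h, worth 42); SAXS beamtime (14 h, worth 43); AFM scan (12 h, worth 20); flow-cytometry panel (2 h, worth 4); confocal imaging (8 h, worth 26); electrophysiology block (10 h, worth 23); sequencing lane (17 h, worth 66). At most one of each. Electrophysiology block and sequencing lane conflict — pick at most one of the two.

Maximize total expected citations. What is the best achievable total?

Taking crystallography run + mass-spec batch + Raman mapping + SAXS beamtime + confocal imaging + sequencing lane: 69 h used, 199 in expected citations.
An exhaustive check of the 2048 subsets confirms 199.

199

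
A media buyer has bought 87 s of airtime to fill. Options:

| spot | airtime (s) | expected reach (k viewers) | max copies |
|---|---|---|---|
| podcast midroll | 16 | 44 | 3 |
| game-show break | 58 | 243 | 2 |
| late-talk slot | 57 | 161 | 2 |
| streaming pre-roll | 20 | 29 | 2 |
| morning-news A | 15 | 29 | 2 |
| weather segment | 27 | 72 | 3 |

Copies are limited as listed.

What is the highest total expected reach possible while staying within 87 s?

The ratio heuristic lands on podcast midroll + game-show break (287) but leaves 13 s idle.
The 16 s tied up in podcast midroll is better spent on weather segment — total rises to 315 (85 s).
Nothing else within 87 s beats 315.

315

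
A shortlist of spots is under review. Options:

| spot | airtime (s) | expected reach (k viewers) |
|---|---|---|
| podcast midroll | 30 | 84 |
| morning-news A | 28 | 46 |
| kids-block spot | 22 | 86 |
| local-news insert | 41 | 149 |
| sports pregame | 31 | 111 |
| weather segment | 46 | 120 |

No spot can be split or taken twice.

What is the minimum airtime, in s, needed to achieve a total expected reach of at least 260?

Minimise s subject to total expected reach ≥ 260.
Taking local-news insert + sports pregame gives 260 (≥ 260) for 72 s.
Any bundle with less than 72 s falls short of 260.

72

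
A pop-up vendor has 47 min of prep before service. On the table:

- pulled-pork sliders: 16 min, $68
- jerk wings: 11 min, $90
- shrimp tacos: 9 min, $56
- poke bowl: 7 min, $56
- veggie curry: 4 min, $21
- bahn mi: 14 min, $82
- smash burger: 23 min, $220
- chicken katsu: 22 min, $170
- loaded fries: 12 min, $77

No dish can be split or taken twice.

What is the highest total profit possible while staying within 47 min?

390

A density-first pass picks jerk wings + poke bowl + veggie curry + smash burger — 387 at 45 min.
Dropping jerk wings and poke bowl and veggie curry frees 22 min; slotting in chicken katsu (22 min) lifts the total to 390 at 45 min.
The spare 2 min is too small for any remaining dish, and no exchange beats 390.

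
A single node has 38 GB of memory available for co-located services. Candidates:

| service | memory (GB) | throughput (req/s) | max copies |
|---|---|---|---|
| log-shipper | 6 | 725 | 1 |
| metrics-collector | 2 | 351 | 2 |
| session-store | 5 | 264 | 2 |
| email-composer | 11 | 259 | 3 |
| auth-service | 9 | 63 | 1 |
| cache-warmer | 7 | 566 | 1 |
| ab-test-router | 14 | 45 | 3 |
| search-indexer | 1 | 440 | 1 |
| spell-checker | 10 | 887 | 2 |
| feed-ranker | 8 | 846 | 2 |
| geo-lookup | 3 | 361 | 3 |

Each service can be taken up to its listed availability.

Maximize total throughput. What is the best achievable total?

4683

The ratio heuristic lands on log-shipper + 2×metrics-collector + search-indexer + 2×feed-ranker + 3×geo-lookup (4642) but leaves 2 GB idle.
Replace feed-ranker with spell-checker: the trade gains 41 net, giving 4683 at 38 GB.
Nothing else within 38 GB beats 4683.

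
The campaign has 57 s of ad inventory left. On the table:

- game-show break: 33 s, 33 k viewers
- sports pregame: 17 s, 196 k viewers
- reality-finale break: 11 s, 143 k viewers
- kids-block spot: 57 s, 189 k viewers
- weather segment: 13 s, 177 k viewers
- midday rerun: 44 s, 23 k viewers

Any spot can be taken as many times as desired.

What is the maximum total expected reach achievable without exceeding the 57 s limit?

749

Density check — weather segment 13.62, reality-finale break 13.00, sports pregame 11.53 are the best per s.
Filling by ratio: 4×weather segment for 708, with 5 s left unused.
The 39 s tied up in 3×weather segment is better spent on 4×reality-finale break — total rises to 749 (57 s).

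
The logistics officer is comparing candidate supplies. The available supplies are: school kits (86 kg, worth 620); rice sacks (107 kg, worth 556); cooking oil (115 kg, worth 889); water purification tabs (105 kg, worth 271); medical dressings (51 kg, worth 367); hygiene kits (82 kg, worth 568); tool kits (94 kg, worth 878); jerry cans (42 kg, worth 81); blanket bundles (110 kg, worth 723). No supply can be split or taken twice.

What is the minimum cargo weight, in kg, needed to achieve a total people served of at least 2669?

Minimise kg subject to total people served ≥ 2669.
Taking cooking oil + medical dressings + hygiene kits + tool kits gives 2702 (≥ 2669) for 342 kg.
Below 342 kg the best achievable stays under 2669.

342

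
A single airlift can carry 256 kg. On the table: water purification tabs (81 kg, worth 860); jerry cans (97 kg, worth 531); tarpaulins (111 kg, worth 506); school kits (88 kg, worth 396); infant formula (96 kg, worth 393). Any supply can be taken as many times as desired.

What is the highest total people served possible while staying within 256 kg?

2580

3×water purification tabs uses 243 of the 256 kg and totals 2580.
That's the maximum — no swap from here does better than 2580.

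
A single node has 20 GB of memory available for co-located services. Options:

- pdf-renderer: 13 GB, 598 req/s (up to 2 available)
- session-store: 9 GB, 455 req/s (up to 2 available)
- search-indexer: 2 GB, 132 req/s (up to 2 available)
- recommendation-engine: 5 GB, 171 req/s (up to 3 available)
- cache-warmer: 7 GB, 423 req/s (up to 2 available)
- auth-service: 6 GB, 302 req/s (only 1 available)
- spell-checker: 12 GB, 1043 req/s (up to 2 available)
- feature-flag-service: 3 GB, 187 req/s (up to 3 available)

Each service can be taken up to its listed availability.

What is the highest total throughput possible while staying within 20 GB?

1549

Filling by ratio: 2×search-indexer + spell-checker + feature-flag-service for 1494, with 1 GB left unused.
Replace search-indexer with feature-flag-service: the trade gains 55 net, giving 1549 at 20 GB.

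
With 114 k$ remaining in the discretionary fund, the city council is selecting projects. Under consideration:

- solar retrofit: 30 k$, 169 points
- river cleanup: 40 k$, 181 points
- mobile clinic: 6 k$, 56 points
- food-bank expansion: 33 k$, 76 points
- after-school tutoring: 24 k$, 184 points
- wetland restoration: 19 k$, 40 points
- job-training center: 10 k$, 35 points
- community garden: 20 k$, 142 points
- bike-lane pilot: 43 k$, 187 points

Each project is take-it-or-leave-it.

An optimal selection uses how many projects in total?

4

The maximum projected impact within 114 k$ is 676.
For example solar retrofit + river cleanup + after-school tutoring + community garden achieves it, using 114 k$.
Every optimal selection uses 4 projects.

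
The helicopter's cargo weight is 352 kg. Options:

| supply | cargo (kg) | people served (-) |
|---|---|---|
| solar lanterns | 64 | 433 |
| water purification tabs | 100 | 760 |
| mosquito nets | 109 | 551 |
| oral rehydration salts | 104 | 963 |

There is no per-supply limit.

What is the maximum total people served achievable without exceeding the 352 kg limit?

Taking 3×oral rehydration salts: 312 kg used, 2889 in people served.

2889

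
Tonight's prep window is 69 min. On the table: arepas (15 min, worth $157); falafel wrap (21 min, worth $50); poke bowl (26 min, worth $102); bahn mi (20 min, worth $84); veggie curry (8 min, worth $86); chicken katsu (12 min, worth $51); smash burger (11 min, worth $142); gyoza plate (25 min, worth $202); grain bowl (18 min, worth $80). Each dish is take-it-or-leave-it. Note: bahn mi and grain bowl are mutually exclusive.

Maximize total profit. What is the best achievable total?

587

Density check — smash burger 12.91, veggie curry 10.75, arepas 10.47 are the best per min.
Best packing: arepas + veggie curry + smash burger + gyoza plate — 59 min, 587 total.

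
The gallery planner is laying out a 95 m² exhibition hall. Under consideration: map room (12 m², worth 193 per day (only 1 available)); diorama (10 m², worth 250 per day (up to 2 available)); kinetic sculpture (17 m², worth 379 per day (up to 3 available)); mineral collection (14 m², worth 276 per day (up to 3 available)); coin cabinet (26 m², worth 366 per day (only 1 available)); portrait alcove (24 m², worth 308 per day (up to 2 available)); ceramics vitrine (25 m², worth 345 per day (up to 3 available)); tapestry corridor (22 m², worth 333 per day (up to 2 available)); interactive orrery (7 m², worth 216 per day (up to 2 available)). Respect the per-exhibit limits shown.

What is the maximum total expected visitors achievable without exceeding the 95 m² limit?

A density-first pass picks 2×diorama + 3×kinetic sculpture + 2×interactive orrery — 2069 at 85 m².
Replace kinetic sculpture with map room + mineral collection: the trade gains 90 net, giving 2159 at 94 m².
The spare 1 m² is too small for any remaining exhibit, and no exchange beats 2159.

2159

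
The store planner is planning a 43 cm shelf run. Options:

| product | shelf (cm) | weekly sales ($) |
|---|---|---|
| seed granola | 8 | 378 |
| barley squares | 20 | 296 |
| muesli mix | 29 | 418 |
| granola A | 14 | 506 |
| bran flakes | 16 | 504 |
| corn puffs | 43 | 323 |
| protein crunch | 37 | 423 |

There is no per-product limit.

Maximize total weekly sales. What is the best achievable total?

1890

By weekly sales per cm: seed granola 47.25, granola A 36.14, bran flakes 31.50, barley squares 14.80 lead.
5×seed granola uses 40 of the 43 cm and totals 1890.
No other feasible combination exceeds 1890.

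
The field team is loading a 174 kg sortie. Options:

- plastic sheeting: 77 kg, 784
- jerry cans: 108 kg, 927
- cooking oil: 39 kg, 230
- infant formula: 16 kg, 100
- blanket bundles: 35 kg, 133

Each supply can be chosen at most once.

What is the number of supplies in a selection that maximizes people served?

Optimal total is 1257.
One optimal bundle: jerry cans + cooking oil + infant formula (163 kg).
All optima have 3 supplies.

3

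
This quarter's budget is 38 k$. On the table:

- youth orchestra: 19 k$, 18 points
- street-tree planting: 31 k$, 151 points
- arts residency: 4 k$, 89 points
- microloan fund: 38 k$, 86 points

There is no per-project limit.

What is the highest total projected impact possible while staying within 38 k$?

The ratio ordering already packs tightly: 9×arts residency, 36 k$, 801.

801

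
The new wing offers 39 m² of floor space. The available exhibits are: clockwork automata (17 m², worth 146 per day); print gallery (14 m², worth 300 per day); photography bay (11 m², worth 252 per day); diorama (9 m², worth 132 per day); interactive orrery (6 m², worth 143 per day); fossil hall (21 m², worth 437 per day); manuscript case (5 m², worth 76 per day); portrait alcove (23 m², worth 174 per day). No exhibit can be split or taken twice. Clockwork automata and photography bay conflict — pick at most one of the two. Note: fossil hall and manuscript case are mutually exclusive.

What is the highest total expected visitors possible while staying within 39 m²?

Greedy by ratio would take print gallery + photography bay + interactive orrery + manuscript case: 36 m² used, total 771.
Replace print gallery and manuscript case with fossil hall: the trade gains 61 net, giving 832 at 38 m².
Runner-up print gallery + photography bay + interactive orrery + manuscript case tops out at 771.

832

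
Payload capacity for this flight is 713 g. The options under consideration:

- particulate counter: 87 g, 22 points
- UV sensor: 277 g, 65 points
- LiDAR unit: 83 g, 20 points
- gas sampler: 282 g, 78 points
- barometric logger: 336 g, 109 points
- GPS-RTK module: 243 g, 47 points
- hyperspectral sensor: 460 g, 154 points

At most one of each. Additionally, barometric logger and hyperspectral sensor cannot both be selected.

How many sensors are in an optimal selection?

3

Optimal total is 209.
One optimal bundle: particulate counter + gas sampler + barometric logger (705 g).
All optima have 3 sensors.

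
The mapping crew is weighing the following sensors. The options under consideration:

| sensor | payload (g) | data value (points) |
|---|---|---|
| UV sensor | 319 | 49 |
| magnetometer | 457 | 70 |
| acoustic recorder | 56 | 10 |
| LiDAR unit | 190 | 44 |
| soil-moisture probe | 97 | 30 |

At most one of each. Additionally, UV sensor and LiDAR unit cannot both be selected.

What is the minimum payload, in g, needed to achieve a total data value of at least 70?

287

Look for the lowest-payload combination reaching 70.
LiDAR unit + soil-moisture probe: 74 data value at 287 g.
No combination under 287 g hits 70.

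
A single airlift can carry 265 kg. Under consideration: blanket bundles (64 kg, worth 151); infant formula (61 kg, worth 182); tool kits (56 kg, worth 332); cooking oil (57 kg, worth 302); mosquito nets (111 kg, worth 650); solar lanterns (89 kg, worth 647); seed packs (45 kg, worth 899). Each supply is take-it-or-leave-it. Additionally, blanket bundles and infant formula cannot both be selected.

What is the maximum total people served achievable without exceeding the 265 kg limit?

2196

Filling by ratio: tool kits + cooking oil + solar lanterns + seed packs for 2180, with 18 kg left unused.
Replace tool kits and cooking oil with mosquito nets: the trade gains 16 net, giving 2196 at 245 kg.
The spare 20 kg is too small for any remaining supply, and no feasible exchange beats 2196.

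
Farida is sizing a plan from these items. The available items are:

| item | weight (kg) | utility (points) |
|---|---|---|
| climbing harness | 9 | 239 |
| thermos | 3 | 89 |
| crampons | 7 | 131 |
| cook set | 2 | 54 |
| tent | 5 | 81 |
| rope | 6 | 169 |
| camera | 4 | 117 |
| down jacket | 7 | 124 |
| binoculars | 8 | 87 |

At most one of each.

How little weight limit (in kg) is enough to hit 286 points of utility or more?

Need the lightest bundle worth ≥ 286.
Taking rope + camera gives 286 (≥ 286) for 10 kg.
Below 10 kg the best achievable stays under 286.

10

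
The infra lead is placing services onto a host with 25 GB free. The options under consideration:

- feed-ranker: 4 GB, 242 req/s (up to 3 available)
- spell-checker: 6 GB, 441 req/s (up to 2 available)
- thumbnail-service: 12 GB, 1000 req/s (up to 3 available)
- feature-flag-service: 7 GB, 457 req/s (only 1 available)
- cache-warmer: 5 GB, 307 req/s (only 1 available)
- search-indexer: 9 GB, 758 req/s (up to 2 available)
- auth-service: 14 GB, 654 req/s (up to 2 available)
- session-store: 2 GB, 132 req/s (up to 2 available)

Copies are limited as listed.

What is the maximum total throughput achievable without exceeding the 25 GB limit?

2022

Density check — search-indexer 84.22, thumbnail-service 83.33, spell-checker 73.50, session-store 66.00 are the best per GB.
A density-first pass picks spell-checker + 2×search-indexer — 1957 at 24 GB.
The 15 GB tied up in spell-checker and search-indexer is better spent on thumbnail-service + 2×session-store — total rises to 2022 (25 GB).
Every other selection either busts 25 GB or exceeds an availability limit or fails to beat 2022.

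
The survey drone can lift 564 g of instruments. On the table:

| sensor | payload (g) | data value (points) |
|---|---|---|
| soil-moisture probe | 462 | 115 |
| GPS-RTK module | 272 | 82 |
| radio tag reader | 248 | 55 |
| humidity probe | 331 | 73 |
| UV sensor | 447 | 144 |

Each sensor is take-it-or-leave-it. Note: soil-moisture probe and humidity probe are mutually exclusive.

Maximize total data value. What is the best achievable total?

144

Taking UV sensor: 447 g used, 144 in data value.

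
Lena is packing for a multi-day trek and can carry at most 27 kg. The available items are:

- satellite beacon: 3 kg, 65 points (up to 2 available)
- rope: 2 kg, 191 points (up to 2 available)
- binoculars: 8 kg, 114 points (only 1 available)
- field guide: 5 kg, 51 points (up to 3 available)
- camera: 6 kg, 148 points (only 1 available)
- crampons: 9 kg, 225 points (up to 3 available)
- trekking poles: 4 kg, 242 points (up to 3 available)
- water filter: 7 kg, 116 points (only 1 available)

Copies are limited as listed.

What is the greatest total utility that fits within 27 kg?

1333

Density check — rope 95.50, trekking poles 60.50, crampons 25.00, camera 24.67 are the best per kg.
The ratio ordering already packs tightly: 2×rope + crampons + 3×trekking poles, 25 kg, 1333.
The spare 2 kg is too small for any remaining item, and no exchange beats 1333.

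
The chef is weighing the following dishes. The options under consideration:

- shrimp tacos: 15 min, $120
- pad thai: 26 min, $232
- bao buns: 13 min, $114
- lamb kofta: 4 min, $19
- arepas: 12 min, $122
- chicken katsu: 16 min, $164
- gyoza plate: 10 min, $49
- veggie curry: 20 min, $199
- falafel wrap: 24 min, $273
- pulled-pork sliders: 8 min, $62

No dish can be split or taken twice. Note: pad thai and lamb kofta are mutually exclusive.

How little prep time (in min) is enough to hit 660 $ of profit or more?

65

Need the lightest bundle worth ≥ 660.
bao buns + arepas + chicken katsu + falafel wrap reaches 673 using 65 min.
No combination under 65 min hits 660.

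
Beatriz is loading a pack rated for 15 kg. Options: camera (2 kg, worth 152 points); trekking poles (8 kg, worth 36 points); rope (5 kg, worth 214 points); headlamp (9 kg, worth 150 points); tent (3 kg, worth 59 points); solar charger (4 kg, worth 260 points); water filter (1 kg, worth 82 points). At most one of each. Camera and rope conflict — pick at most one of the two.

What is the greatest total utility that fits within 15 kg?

615

Density check — water filter 82.00, camera 76.00, solar charger 65.00 are the best per kg.
Taking rope + tent + solar charger + water filter: 13 kg used, 615 in utility.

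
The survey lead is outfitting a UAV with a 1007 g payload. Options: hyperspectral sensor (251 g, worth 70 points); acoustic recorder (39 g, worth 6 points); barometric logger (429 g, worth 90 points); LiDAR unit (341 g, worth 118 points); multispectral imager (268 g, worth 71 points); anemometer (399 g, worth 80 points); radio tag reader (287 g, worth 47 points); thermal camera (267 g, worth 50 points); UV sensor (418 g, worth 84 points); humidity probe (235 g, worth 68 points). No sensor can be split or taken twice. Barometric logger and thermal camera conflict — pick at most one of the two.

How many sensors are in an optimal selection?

3

Optimal total is 276.
For example barometric logger + LiDAR unit + humidity probe achieves it, using 1005 g.
Any selection reaching 276 contains exactly 3 sensors.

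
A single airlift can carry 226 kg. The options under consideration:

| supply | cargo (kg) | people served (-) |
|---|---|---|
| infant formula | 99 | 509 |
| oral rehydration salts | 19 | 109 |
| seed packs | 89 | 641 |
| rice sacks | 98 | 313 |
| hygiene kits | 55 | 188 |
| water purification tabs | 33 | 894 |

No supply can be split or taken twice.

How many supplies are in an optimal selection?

3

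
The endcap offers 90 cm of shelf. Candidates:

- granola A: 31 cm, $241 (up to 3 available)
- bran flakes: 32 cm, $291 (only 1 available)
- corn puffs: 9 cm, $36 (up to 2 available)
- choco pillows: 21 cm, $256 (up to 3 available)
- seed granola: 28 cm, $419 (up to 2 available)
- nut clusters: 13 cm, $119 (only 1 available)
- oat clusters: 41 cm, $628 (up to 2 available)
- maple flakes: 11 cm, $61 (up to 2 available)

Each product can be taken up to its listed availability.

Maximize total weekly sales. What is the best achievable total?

1303

Greedy by ratio would take 2×oat clusters: 82 cm used, total 1256.
Replace oat clusters with choco pillows + seed granola: the trade gains 47 net, giving 1303 at 90 cm.
Every other selection either busts 90 cm or exceeds an availability limit or fails to beat 1303.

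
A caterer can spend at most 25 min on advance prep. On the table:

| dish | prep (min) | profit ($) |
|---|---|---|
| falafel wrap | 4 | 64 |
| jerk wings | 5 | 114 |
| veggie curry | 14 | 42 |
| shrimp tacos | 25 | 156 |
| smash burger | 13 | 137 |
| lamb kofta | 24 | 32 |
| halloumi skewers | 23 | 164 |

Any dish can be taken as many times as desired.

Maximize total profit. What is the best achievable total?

570

5×jerk wings uses 25 of the 25 min and totals 570.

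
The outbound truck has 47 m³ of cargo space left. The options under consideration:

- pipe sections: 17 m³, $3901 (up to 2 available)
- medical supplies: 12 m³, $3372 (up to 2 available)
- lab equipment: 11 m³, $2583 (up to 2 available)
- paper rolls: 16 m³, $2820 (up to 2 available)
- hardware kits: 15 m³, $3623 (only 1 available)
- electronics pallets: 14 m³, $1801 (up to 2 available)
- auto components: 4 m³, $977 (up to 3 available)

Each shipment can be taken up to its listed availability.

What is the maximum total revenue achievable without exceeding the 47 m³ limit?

12321

Greedy by ratio would take 2×medical supplies + lab equipment + 3×auto components: 47 m³ used, total 12258.
The 15 m³ tied up in lab equipment and auto components is better spent on hardware kits — total rises to 12321 (47 m³).
That's the maximum — no swap from here does better than 12321.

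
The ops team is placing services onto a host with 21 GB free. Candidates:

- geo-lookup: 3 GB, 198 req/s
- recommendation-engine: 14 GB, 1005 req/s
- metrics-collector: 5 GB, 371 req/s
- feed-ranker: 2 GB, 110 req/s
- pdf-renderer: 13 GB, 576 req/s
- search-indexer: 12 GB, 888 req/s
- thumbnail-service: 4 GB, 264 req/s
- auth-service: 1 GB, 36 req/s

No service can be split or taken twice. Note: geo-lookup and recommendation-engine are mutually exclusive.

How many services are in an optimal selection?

Optimal total is 1523.
For example metrics-collector + search-indexer + thumbnail-service achieves it, using 21 GB.
Every optimal selection uses 3 services.

3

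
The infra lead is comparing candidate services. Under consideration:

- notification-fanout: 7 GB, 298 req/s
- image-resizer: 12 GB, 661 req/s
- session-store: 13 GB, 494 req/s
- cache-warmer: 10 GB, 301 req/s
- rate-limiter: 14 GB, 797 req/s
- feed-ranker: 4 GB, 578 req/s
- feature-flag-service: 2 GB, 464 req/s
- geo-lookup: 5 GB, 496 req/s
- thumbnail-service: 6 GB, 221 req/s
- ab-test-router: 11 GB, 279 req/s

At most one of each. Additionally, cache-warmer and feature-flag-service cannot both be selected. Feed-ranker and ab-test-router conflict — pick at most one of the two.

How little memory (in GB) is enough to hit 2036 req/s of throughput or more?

Minimise GB subject to total throughput ≥ 2036.
image-resizer + feed-ranker + feature-flag-service + geo-lookup: 2199 throughput at 23 GB.
No combination under 23 GB hits 2036.

23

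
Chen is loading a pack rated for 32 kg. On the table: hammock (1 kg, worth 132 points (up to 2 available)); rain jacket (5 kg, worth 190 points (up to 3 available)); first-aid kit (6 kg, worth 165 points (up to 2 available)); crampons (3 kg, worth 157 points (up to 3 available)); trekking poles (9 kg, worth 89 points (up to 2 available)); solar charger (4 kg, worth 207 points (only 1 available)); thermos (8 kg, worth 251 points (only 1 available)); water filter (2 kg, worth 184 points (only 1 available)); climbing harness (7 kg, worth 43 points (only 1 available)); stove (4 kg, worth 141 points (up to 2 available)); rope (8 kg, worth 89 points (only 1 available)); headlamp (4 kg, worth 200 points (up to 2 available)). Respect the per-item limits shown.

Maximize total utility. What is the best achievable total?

1749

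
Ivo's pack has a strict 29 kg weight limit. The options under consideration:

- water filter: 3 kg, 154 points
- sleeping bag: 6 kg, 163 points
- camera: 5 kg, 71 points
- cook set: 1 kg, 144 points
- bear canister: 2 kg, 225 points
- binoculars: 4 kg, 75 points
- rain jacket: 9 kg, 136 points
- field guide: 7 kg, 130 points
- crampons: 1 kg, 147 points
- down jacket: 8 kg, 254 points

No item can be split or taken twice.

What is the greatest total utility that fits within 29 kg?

1217

Density check — crampons 147.00, cook set 144.00, bear canister 112.50 are the best per kg.
Filling by ratio: water filter + sleeping bag + cook set + bear canister + binoculars + crampons + down jacket for 1162, with 4 kg left unused.
The 4 kg tied up in binoculars is better spent on field guide — total rises to 1217 (28 kg).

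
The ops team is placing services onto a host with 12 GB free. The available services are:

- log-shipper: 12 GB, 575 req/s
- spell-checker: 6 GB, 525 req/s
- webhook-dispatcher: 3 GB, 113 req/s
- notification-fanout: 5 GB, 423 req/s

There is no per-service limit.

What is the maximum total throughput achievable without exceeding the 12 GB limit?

1050

Ranking by ratio (throughput/GB): spell-checker 87.50, notification-fanout 84.60, log-shipper 47.92, webhook-dispatcher 37.67.
Taking 2×spell-checker: 12 GB used, 1050 in throughput.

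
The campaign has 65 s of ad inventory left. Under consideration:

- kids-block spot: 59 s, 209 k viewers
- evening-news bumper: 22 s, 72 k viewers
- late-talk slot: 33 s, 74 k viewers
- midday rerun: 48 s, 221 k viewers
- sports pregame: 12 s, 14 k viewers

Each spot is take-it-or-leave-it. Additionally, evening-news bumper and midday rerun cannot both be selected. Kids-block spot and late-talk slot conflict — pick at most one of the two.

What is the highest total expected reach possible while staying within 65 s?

Density check — midday rerun 4.60, kids-block spot 3.54, evening-news bumper 3.27 are the best per s.
The ratio ordering already packs tightly: midday rerun + sports pregame, 60 s, 235.

235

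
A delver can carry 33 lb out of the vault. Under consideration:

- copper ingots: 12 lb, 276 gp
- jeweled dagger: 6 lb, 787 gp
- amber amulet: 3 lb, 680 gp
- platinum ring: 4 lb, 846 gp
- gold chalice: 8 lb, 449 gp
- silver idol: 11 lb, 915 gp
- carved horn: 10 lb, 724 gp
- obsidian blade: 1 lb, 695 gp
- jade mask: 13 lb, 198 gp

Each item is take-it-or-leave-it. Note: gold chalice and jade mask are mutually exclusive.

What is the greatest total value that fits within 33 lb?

Density check — obsidian blade 695.00, amber amulet 226.67, platinum ring 211.50, jeweled dagger 131.17 are the best per lb.
Best packing: jeweled dagger + amber amulet + platinum ring + gold chalice + silver idol + obsidian blade — 33 lb, 4372 total.
Every other selection either busts 33 lb or breaks a pairing rule or fails to beat 4372.

4372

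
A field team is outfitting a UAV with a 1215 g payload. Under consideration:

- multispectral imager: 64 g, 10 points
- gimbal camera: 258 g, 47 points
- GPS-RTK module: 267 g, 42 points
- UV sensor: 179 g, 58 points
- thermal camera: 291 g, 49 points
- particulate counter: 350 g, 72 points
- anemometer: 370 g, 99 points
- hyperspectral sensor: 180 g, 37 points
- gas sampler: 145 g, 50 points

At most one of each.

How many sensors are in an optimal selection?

Optimal total is 301.
For example multispectral imager + gimbal camera + UV sensor + anemometer + hyperspectral sensor + gas sampler achieves it, using 1196 g.
All optima have 6 sensors.

6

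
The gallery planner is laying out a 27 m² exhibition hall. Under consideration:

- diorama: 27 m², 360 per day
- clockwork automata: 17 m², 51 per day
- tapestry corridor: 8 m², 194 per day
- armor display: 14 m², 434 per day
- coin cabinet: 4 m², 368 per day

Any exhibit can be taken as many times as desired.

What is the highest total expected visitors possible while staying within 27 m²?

Taking 6×coin cabinet: 24 m² used, 2208 in expected visitors.
That's the maximum — no swap from here does better than 2208.

2208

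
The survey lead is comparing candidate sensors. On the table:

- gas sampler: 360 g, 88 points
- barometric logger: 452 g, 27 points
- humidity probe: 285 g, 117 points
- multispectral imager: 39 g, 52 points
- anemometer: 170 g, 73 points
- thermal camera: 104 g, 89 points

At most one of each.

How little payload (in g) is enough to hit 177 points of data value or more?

Look for the lowest-payload combination reaching 177.
multispectral imager + anemometer + thermal camera: 214 data value at 313 g.
No combination under 313 g hits 177.

313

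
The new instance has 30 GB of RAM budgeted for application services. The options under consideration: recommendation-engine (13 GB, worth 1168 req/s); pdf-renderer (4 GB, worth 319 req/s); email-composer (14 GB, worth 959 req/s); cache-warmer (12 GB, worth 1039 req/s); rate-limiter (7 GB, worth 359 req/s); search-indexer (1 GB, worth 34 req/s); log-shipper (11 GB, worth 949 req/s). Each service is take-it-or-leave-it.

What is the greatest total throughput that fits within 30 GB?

2560

Density check — recommendation-engine 89.85, cache-warmer 86.58, log-shipper 86.27 are the best per GB.
Best packing: recommendation-engine + pdf-renderer + cache-warmer + search-indexer — 30 GB, 2560 total.
The closest alternative, recommendation-engine + pdf-renderer + cache-warmer, reaches only 2526.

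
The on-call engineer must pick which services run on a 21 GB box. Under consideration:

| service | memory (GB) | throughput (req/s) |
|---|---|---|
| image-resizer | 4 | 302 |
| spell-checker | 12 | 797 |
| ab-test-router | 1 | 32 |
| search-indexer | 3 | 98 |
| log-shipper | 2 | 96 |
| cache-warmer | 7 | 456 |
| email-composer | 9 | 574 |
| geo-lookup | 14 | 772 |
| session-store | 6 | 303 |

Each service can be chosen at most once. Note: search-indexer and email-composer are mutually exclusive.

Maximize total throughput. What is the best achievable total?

1371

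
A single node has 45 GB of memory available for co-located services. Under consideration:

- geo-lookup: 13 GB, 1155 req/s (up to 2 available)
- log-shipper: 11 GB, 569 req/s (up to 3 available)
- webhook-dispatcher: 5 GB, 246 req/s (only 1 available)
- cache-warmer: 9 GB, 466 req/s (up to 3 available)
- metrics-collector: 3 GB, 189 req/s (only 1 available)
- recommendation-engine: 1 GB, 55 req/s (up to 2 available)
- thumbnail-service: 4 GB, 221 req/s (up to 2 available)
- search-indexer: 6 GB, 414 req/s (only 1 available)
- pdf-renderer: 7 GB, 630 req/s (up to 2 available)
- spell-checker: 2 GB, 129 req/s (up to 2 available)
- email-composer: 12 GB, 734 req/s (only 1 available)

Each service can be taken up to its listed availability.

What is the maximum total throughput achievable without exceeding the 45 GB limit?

Greedy by ratio would take 2×geo-lookup + recommendation-engine + 2×pdf-renderer + 2×spell-checker: 45 GB used, total 3883.
Replace recommendation-engine and spell-checker with metrics-collector: the trade gains 5 net, giving 3888 at 45 GB.

3888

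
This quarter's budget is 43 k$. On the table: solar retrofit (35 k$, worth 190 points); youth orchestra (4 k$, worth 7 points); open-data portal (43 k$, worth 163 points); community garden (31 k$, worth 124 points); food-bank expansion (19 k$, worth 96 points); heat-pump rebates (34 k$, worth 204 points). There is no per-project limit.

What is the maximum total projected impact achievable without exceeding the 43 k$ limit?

The ratio ordering already packs tightly: 2×youth orchestra + heat-pump rebates, 42 k$, 218.
The spare 1 k$ is too small for any remaining project, and no exchange beats 218.

218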